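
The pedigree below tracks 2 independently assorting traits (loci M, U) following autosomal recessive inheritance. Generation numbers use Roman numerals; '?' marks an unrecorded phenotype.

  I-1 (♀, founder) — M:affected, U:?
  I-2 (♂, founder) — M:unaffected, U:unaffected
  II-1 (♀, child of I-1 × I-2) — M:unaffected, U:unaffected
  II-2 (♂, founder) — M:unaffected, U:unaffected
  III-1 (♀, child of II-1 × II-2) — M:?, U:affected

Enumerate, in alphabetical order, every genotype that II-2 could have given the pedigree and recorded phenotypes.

M/I-1 aff ·: mm
M/I-2 un ·: MM|Mm
M/II-1 un I-1×I-2: Mm
M/II-2 un ·: MM|Mm
M/III-1 ? II-1×II-2: MM|Mm|mm
⇒ M over [I-1,I-2,II-1,II-2,III-1]: 10 consistent
U/I-1 ? ·: UU|Uu|uu
U/I-2 un ·: UU|Uu
U/II-1 un I-1×I-2: Uu
U/II-2 un ·: Uu
U/III-1 aff II-1×II-2: uu
⇒ U over [I-1,I-2,II-1,II-2,III-1]: 5 consistent

II-2 ∈ {MM Uu, Mm Uu}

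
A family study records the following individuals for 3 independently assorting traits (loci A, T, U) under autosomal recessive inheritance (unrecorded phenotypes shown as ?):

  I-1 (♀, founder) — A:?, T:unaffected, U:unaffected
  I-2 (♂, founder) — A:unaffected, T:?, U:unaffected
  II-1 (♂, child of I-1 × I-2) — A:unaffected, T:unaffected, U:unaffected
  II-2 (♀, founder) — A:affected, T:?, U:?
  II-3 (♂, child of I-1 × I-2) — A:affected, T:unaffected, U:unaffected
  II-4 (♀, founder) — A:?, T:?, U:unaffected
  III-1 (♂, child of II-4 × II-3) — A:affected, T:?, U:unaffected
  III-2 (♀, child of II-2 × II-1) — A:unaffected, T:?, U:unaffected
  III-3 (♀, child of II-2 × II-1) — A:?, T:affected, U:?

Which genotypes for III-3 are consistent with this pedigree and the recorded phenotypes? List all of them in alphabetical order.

III-3 ∈ {Aa tt UU, Aa tt Uu, Aa tt uu, aa tt UU, aa tt Uu, aa tt uu}

A/I-1 ? ·: Aa|aa
A/I-2 un ·: Aa
A/II-1 un I-1×I-2: AA|Aa
A/II-2 aff ·: aa
A/II-3 aff I-1×I-2: aa
A/II-4 ? ·: Aa|aa
A/III-1 aff II-4×II-3: aa
A/III-2 un II-2×II-1: Aa
A/III-3 ? II-2×II-1: Aa|aa
⇒ A over [I-1,I-2,II-1,II-2,II-3,II-4,III-1,III-2,III-3]: 10 consistent
T/I-1 un ·: TT|Tt
T/I-2 ? ·: TT|Tt|tt
T/II-1 un I-1×I-2: Tt
T/II-2 ? ·: Tt|tt
T/II-3 un I-1×I-2: TT|Tt
T/II-4 ? ·: TT|Tt|tt
T/III-1 ? II-4×II-3: TT|Tt|tt
T/III-2 ? II-2×II-1: TT|Tt|tt
T/III-3 aff II-2×II-1: tt
⇒ T over [I-1,I-2,II-1,II-2,II-3,II-4,III-1,III-2,III-3]: 235 consistent
U/I-1 un ·: UU|Uu
U/I-2 un ·: UU|Uu
U/II-1 un I-1×I-2: UU|Uu
U/II-2 ? ·: UU|Uu|uu
U/II-3 un I-1×I-2: UU|Uu
U/II-4 un ·: UU|Uu
U/III-1 un II-4×II-3: UU|Uu
U/III-2 un II-2×II-1: UU|Uu
U/III-3 ? II-2×II-1: UU|Uu|uu
⇒ U over [I-1,I-2,II-1,II-2,II-3,II-4,III-1,III-2,III-3]: 396 consistent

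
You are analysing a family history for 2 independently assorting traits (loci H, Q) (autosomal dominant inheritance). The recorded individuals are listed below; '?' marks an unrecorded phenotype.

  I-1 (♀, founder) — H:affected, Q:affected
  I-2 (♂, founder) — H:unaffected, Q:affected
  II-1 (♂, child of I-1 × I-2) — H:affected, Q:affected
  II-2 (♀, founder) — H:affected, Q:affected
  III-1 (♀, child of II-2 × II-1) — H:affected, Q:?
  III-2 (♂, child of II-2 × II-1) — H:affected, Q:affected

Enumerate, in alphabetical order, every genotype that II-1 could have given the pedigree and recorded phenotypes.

H/I-1 aff ·: Hh|HH
H/I-2 un ·: hh
H/II-1 aff I-1×I-2: Hh
H/II-2 aff ·: Hh|HH
H/III-1 aff II-2×II-1: Hh|HH
H/III-2 aff II-2×II-1: Hh|HH
⇒ H over [I-1,I-2,II-1,II-2,III-1,III-2]: 16 consistent
Q/I-1 aff ·: Qq|QQ
Q/I-2 aff ·: Qq|QQ
Q/II-1 aff I-1×I-2: Qq|QQ
Q/II-2 aff ·: Qq|QQ
Q/III-1 ? II-2×II-1: qq|Qq|QQ
Q/III-2 aff II-2×II-1: Qq|QQ
⇒ Q over [I-1,I-2,II-1,II-2,III-1,III-2]: 50 consistent

II-1 ∈ {Hh QQ, Hh Qq}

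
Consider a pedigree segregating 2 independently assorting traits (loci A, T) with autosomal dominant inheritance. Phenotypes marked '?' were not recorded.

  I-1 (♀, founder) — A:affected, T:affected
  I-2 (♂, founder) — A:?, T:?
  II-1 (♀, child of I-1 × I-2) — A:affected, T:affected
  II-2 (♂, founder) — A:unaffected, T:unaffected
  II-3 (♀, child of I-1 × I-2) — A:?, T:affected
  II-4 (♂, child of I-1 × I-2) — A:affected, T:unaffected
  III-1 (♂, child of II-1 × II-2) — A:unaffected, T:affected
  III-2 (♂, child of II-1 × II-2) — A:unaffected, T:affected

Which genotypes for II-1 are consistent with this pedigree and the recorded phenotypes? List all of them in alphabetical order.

A/I-1 aff ·: Aa|AA
A/I-2 ? ·: aa|Aa|AA
A/II-1 aff I-1×I-2: Aa
A/II-2 un ·: aa
A/II-3 ? I-1×I-2: aa|Aa|AA
A/II-4 aff I-1×I-2: Aa|AA
A/III-1 un II-1×II-2: aa
A/III-2 un II-1×II-2: aa
⇒ A over [I-1,I-2,II-1,II-2,II-3,II-4,III-1,III-2]: 17 consistent
T/I-1 aff ·: Tt
T/I-2 ? ·: tt|Tt
T/II-1 aff I-1×I-2: Tt|TT
T/II-2 un ·: tt
T/II-3 aff I-1×I-2: Tt|TT
T/II-4 un I-1×I-2: tt
T/III-1 aff II-1×II-2: Tt
T/III-2 aff II-1×II-2: Tt
⇒ T over [I-1,I-2,II-1,II-2,II-3,II-4,III-1,III-2]: 5 consistent

II-1 ∈ {Aa TT, Aa Tt}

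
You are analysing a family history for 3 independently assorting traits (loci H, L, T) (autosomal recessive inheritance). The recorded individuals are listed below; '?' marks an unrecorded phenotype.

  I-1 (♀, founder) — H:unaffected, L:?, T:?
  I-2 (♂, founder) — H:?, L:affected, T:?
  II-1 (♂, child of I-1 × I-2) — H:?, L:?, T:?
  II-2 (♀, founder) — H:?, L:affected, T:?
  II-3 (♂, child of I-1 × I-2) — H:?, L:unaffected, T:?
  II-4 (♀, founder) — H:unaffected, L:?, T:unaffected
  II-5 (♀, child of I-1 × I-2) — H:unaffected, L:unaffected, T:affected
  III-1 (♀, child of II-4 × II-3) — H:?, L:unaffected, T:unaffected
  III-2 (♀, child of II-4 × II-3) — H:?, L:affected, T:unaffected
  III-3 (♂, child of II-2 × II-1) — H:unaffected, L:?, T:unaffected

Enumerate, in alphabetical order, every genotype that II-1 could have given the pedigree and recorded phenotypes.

II-1 ∈ {HH Ll TT, HH Ll Tt, HH Ll tt, HH ll TT, HH ll Tt, HH ll tt, Hh Ll TT, Hh Ll Tt, Hh Ll tt, Hh ll TT, Hh ll Tt, Hh ll tt, hh Ll TT, hh Ll Tt, hh Ll tt, hh ll TT, hh ll Tt, hh ll tt}

H/I-1 un ·: HH|Hh
H/I-2 ? ·: HH|Hh|hh
H/II-1 ? I-1×I-2: HH|Hh|hh
H/II-2 ? ·: HH|Hh|hh
H/II-3 ? I-1×I-2: HH|Hh|hh
H/II-4 un ·: HH|Hh
H/II-5 un I-1×I-2: HH|Hh
H/III-1 ? II-4×II-3: HH|Hh|hh
H/III-2 ? II-4×II-3: HH|Hh|hh
H/III-3 un II-2×II-1: HH|Hh
⇒ H over [I-1,I-2,II-1,II-2,II-3,II-4,II-5,III-1,III-2,III-3]: 1365 consistent
L/I-1 ? ·: LL|Ll
L/I-2 aff ·: ll
L/II-1 ? I-1×I-2: Ll|ll
L/II-2 aff ·: ll
L/II-3 un I-1×I-2: Ll
L/II-4 ? ·: Ll|ll
L/II-5 un I-1×I-2: Ll
L/III-1 un II-4×II-3: LL|Ll
L/III-2 aff II-4×II-3: ll
L/III-3 ? II-2×II-1: Ll|ll
⇒ L over [I-1,I-2,II-1,II-2,II-3,II-4,II-5,III-1,III-2,III-3]: 15 consistent
T/I-1 ? ·: Tt|tt
T/I-2 ? ·: Tt|tt
T/II-1 ? I-1×I-2: TT|Tt|tt
T/II-2 ? ·: TT|Tt|tt
T/II-3 ? I-1×I-2: TT|Tt|tt
T/II-4 un ·: TT|Tt
T/II-5 aff I-1×I-2: tt
T/III-1 un II-4×II-3: TT|Tt
T/III-2 un II-4×II-3: TT|Tt
T/III-3 un II-2×II-1: TT|Tt
⇒ T over [I-1,I-2,II-1,II-2,II-3,II-4,II-5,III-1,III-2,III-3]: 309 consistent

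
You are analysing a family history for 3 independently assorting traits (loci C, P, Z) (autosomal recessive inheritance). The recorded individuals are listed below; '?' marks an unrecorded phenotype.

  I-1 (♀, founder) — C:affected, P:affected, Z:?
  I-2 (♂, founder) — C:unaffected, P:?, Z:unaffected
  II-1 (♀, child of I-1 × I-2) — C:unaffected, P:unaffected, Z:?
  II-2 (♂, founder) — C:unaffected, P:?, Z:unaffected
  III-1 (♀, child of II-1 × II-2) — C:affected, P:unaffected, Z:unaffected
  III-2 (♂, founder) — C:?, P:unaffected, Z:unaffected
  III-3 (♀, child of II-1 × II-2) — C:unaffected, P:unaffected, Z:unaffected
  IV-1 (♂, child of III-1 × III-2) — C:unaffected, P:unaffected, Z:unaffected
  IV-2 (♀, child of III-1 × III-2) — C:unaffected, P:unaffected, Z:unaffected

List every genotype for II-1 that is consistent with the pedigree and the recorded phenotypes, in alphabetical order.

C/I-1 aff ·: cc
C/I-2 un ·: CC|Cc
C/II-1 un I-1×I-2: Cc
C/II-2 un ·: Cc
C/III-1 aff II-1×II-2: cc
C/III-2 ? ·: CC|Cc
C/III-3 un II-1×II-2: CC|Cc
C/IV-1 un III-1×III-2: Cc
C/IV-2 un III-1×III-2: Cc
⇒ C over [I-1,I-2,II-1,II-2,III-1,III-2,III-3,IV-1,IV-2]: 8 consistent
P/I-1 aff ·: pp
P/I-2 ? ·: PP|Pp
P/II-1 un I-1×I-2: Pp
P/II-2 ? ·: PP|Pp|pp
P/III-1 un II-1×II-2: PP|Pp
P/III-2 un ·: PP|Pp
P/III-3 un II-1×II-2: PP|Pp
P/IV-1 un III-1×III-2: PP|Pp
P/IV-2 un III-1×III-2: PP|Pp
⇒ P over [I-1,I-2,II-1,II-2,III-1,III-2,III-3,IV-1,IV-2]: 120 consistent
Z/I-1 ? ·: ZZ|Zz|zz
Z/I-2 un ·: ZZ|Zz
Z/II-1 ? I-1×I-2: ZZ|Zz|zz
Z/II-2 un ·: ZZ|Zz
Z/III-1 un II-1×II-2: ZZ|Zz
Z/III-2 un ·: ZZ|Zz
Z/III-3 un II-1×II-2: ZZ|Zz
Z/IV-1 un III-1×III-2: ZZ|Zz
Z/IV-2 un III-1×III-2: ZZ|Zz
⇒ Z over [I-1,I-2,II-1,II-2,III-1,III-2,III-3,IV-1,IV-2]: 416 consistent

II-1 ∈ {Cc Pp ZZ, Cc Pp Zz, Cc Pp zz}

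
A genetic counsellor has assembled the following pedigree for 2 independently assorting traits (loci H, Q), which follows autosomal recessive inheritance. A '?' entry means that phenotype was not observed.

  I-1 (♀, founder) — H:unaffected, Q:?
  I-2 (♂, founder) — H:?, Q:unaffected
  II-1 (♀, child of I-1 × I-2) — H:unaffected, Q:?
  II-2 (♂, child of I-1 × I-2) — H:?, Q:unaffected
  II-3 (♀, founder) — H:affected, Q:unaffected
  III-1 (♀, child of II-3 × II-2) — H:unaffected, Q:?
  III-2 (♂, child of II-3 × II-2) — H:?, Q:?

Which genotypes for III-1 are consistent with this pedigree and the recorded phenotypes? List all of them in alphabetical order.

III-1 ∈ {Hh QQ, Hh Qq, Hh qq}

H/I-1 un ·: HH|Hh
H/I-2 ? ·: HH|Hh|hh
H/II-1 un I-1×I-2: HH|Hh
H/II-2 ? I-1×I-2: HH|Hh
H/II-3 aff ·: hh
H/III-1 un II-3×II-2: Hh
H/III-2 ? II-3×II-2: Hh|hh
⇒ H over [I-1,I-2,II-1,II-2,II-3,III-1,III-2]: 23 consistent
Q/I-1 ? ·: QQ|Qq|qq
Q/I-2 un ·: QQ|Qq
Q/II-1 ? I-1×I-2: QQ|Qq|qq
Q/II-2 un I-1×I-2: QQ|Qq
Q/II-3 un ·: QQ|Qq
Q/III-1 ? II-3×II-2: QQ|Qq|qq
Q/III-2 ? II-3×II-2: QQ|Qq|qq
⇒ Q over [I-1,I-2,II-1,II-2,II-3,III-1,III-2]: 170 consistent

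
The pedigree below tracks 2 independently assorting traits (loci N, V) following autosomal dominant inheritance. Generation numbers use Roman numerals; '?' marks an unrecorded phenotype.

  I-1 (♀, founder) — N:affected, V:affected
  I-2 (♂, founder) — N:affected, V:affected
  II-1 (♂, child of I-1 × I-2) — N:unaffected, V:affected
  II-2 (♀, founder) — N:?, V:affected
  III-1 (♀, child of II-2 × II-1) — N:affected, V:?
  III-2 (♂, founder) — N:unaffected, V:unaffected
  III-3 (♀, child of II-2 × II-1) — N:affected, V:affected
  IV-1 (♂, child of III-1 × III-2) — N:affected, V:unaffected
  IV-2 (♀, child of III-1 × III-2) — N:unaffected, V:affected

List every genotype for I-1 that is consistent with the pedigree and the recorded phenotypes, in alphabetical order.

I-1 ∈ {Nn VV, Nn Vv}

N/I-1 aff ·: Nn
N/I-2 aff ·: Nn
N/II-1 un I-1×I-2: nn
N/II-2 ? ·: Nn|NN
N/III-1 aff II-2×II-1: Nn
N/III-2 un ·: nn
N/III-3 aff II-2×II-1: Nn
N/IV-1 aff III-1×III-2: Nn
N/IV-2 un III-1×III-2: nn
⇒ N over [I-1,I-2,II-1,II-2,III-1,III-2,III-3,IV-1,IV-2]: 2 consistent
V/I-1 aff ·: Vv|VV
V/I-2 aff ·: Vv|VV
V/II-1 aff I-1×I-2: Vv|VV
V/II-2 aff ·: Vv|VV
V/III-1 ? II-2×II-1: Vv
V/III-2 un ·: vv
V/III-3 aff II-2×II-1: Vv|VV
V/IV-1 un III-1×III-2: vv
V/IV-2 aff III-1×III-2: Vv
⇒ V over [I-1,I-2,II-1,II-2,III-1,III-2,III-3,IV-1,IV-2]: 20 consistent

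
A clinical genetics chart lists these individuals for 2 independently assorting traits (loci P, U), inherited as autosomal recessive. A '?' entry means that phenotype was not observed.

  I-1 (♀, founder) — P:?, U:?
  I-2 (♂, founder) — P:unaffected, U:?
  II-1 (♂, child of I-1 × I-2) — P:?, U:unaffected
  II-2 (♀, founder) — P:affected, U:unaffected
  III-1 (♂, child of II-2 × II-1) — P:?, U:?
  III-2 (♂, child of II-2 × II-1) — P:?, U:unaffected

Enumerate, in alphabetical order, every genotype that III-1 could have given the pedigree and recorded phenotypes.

III-1 ∈ {Pp UU, Pp Uu, Pp uu, pp UU, pp Uu, pp uu}

P/I-1 ? ·: PP|Pp|pp
P/I-2 un ·: PP|Pp
P/II-1 ? I-1×I-2: PP|Pp|pp
P/II-2 aff ·: pp
P/III-1 ? II-2×II-1: Pp|pp
P/III-2 ? II-2×II-1: Pp|pp
⇒ P over [I-1,I-2,II-1,II-2,III-1,III-2]: 26 consistent
U/I-1 ? ·: UU|Uu|uu
U/I-2 ? ·: UU|Uu|uu
U/II-1 un I-1×I-2: UU|Uu
U/II-2 un ·: UU|Uu
U/III-1 ? II-2×II-1: UU|Uu|uu
U/III-2 un II-2×II-1: UU|Uu
⇒ U over [I-1,I-2,II-1,II-2,III-1,III-2]: 90 consistent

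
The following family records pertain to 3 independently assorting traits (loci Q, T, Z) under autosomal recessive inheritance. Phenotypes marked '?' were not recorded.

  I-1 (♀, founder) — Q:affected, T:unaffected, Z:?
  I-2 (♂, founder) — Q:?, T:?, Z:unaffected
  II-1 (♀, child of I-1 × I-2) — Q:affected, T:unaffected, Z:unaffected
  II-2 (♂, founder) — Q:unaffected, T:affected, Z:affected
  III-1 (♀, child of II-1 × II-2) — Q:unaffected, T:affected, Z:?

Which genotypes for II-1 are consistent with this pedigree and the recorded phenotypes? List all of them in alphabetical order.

Q/I-1 aff ·: qq
Q/I-2 ? ·: Qq|qq
Q/II-1 aff I-1×I-2: qq
Q/II-2 un ·: QQ|Qq
Q/III-1 un II-1×II-2: Qq
⇒ Q over [I-1,I-2,II-1,II-2,III-1]: 4 consistent
T/I-1 un ·: TT|Tt
T/I-2 ? ·: TT|Tt|tt
T/II-1 un I-1×I-2: Tt
T/II-2 aff ·: tt
T/III-1 aff II-1×II-2: tt
⇒ T over [I-1,I-2,II-1,II-2,III-1]: 5 consistent
Z/I-1 ? ·: ZZ|Zz|zz
Z/I-2 un ·: ZZ|Zz
Z/II-1 un I-1×I-2: ZZ|Zz
Z/II-2 aff ·: zz
Z/III-1 ? II-1×II-2: Zz|zz
⇒ Z over [I-1,I-2,II-1,II-2,III-1]: 14 consistent

II-1 ∈ {qq Tt ZZ, qq Tt Zz}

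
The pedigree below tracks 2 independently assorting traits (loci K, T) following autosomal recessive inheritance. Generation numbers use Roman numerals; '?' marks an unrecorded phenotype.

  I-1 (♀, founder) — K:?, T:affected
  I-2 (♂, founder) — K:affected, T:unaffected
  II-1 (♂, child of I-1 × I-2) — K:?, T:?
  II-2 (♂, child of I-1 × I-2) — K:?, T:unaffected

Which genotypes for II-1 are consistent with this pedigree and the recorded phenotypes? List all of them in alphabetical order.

K/I-1 ? ·: KK|Kk|kk
K/I-2 aff ·: kk
K/II-1 ? I-1×I-2: Kk|kk
K/II-2 ? I-1×I-2: Kk|kk
⇒ K over [I-1,I-2,II-1,II-2]: 6 consistent
T/I-1 aff ·: tt
T/I-2 un ·: TT|Tt
T/II-1 ? I-1×I-2: Tt|tt
T/II-2 un I-1×I-2: Tt
⇒ T over [I-1,I-2,II-1,II-2]: 3 consistent

II-1 ∈ {Kk Tt, Kk tt, kk Tt, kk tt}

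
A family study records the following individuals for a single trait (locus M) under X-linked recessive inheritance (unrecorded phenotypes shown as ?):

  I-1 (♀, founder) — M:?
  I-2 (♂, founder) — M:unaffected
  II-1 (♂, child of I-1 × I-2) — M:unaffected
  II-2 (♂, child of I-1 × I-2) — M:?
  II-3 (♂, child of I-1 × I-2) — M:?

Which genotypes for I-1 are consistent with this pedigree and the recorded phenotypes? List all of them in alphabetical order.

I-1 ∈ {X^MX^M, X^MX^m}

M/I-1 ? ·: X^MX^M|X^MX^m
M/I-2 un ·: X^MY
M/II-1 un I-1×I-2: X^MY
M/II-2 ? I-1×I-2: X^MY|X^mY
M/II-3 ? I-1×I-2: X^MY|X^mY
⇒ M over [I-1,I-2,II-1,II-2,II-3]: 5 consistent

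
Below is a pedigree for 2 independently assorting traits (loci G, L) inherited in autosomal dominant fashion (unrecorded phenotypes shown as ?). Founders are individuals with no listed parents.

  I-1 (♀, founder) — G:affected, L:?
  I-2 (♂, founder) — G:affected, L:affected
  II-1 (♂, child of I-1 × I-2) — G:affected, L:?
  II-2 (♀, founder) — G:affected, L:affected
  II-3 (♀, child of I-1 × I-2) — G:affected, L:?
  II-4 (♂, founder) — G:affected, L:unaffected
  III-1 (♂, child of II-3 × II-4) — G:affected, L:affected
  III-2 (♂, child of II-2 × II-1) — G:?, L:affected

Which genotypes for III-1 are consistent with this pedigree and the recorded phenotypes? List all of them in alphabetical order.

G/I-1 aff ·: Gg|GG
G/I-2 aff ·: Gg|GG
G/II-1 aff I-1×I-2: Gg|GG
G/II-2 aff ·: Gg|GG
G/II-3 aff I-1×I-2: Gg|GG
G/II-4 aff ·: Gg|GG
G/III-1 aff II-3×II-4: Gg|GG
G/III-2 ? II-2×II-1: gg|Gg|GG
⇒ G over [I-1,I-2,II-1,II-2,II-3,II-4,III-1,III-2]: 177 consistent
L/I-1 ? ·: ll|Ll|LL
L/I-2 aff ·: Ll|LL
L/II-1 ? I-1×I-2: ll|Ll|LL
L/II-2 aff ·: Ll|LL
L/II-3 ? I-1×I-2: Ll|LL
L/II-4 un ·: ll
L/III-1 aff II-3×II-4: Ll
L/III-2 aff II-2×II-1: Ll|LL
⇒ L over [I-1,I-2,II-1,II-2,II-3,II-4,III-1,III-2]: 59 consistent

III-1 ∈ {GG Ll, Gg Ll}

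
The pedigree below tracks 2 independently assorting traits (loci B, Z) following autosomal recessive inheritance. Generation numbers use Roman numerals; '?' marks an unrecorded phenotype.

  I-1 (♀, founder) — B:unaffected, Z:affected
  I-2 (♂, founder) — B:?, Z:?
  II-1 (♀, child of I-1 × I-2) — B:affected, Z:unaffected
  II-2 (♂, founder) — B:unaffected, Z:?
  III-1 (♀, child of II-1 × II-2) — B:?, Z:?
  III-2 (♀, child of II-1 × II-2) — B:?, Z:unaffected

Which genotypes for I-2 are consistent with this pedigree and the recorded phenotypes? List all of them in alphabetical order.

B/I-1 un ·: Bb
B/I-2 ? ·: Bb|bb
B/II-1 aff I-1×I-2: bb
B/II-2 un ·: BB|Bb
B/III-1 ? II-1×II-2: Bb|bb
B/III-2 ? II-1×II-2: Bb|bb
⇒ B over [I-1,I-2,II-1,II-2,III-1,III-2]: 10 consistent
Z/I-1 aff ·: zz
Z/I-2 ? ·: ZZ|Zz
Z/II-1 un I-1×I-2: Zz
Z/II-2 ? ·: ZZ|Zz|zz
Z/III-1 ? II-1×II-2: ZZ|Zz|zz
Z/III-2 un II-1×II-2: ZZ|Zz
⇒ Z over [I-1,I-2,II-1,II-2,III-1,III-2]: 24 consistent

I-2 ∈ {Bb ZZ, Bb Zz, bb ZZ, bb Zz}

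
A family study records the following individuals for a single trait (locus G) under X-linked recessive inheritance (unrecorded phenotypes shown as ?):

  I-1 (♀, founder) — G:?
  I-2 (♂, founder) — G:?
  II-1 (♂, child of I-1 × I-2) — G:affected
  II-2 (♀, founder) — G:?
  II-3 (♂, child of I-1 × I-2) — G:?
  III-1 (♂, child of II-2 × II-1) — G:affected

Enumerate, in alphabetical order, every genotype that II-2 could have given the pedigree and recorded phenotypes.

G/I-1 ? ·: X^GX^g|X^gX^g
G/I-2 ? ·: X^GY|X^gY
G/II-1 aff I-1×I-2: X^gY
G/II-2 ? ·: X^GX^g|X^gX^g
G/II-3 ? I-1×I-2: X^GY|X^gY
G/III-1 aff II-2×II-1: X^gY
⇒ G over [I-1,I-2,II-1,II-2,II-3,III-1]: 12 consistent

II-2 ∈ {X^GX^g, X^gX^g}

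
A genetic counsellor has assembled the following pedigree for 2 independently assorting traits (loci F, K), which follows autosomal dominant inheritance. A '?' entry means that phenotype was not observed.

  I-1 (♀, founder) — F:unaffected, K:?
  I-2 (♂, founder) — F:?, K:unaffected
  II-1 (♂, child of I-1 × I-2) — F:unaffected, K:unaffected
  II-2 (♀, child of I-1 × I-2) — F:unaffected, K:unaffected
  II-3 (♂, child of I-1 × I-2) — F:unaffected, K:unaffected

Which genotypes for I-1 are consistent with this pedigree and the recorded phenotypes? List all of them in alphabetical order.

F/I-1 un ·: ff
F/I-2 ? ·: ff|Ff
F/II-1 un I-1×I-2: ff
F/II-2 un I-1×I-2: ff
F/II-3 un I-1×I-2: ff
⇒ F over [I-1,I-2,II-1,II-2,II-3]: 2 consistent
K/I-1 ? ·: kk|Kk
K/I-2 un ·: kk
K/II-1 un I-1×I-2: kk
K/II-2 un I-1×I-2: kk
K/II-3 un I-1×I-2: kk
⇒ K over [I-1,I-2,II-1,II-2,II-3]: 2 consistent

I-1 ∈ {ff Kk, ff kk}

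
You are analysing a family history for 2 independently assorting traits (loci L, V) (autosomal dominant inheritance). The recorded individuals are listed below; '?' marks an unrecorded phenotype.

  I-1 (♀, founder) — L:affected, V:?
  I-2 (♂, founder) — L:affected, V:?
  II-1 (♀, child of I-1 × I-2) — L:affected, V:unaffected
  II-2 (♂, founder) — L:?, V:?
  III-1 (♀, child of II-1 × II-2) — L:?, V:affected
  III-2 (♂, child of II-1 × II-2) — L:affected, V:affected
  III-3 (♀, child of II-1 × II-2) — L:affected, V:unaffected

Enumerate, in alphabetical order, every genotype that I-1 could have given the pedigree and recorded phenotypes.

L/I-1 aff ·: Ll|LL
L/I-2 aff ·: Ll|LL
L/II-1 aff I-1×I-2: Ll|LL
L/II-2 ? ·: ll|Ll|LL
L/III-1 ? II-1×II-2: ll|Ll|LL
L/III-2 aff II-1×II-2: Ll|LL
L/III-3 aff II-1×II-2: Ll|LL
⇒ L over [I-1,I-2,II-1,II-2,III-1,III-2,III-3]: 106 consistent
V/I-1 ? ·: vv|Vv
V/I-2 ? ·: vv|Vv
V/II-1 un I-1×I-2: vv
V/II-2 ? ·: Vv
V/III-1 aff II-1×II-2: Vv
V/III-2 aff II-1×II-2: Vv
V/III-3 un II-1×II-2: vv
⇒ V over [I-1,I-2,II-1,II-2,III-1,III-2,III-3]: 4 consistent

I-1 ∈ {LL Vv, LL vv, Ll Vv, Ll vv}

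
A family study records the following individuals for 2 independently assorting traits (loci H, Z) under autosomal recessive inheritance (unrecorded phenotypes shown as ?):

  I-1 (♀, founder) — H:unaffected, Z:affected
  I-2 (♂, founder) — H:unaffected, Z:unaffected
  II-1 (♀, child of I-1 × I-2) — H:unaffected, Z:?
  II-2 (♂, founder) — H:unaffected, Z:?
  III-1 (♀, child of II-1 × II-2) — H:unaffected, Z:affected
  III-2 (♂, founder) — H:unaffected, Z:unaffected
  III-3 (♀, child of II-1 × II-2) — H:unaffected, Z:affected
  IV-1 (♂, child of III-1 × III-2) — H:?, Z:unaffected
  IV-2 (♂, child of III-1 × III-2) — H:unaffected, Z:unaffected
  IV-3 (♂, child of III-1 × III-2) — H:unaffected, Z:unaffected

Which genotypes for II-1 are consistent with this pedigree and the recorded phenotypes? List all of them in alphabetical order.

H/I-1 un ·: HH|Hh
H/I-2 un ·: HH|Hh
H/II-1 un I-1×I-2: HH|Hh
H/II-2 un ·: HH|Hh
H/III-1 un II-1×II-2: HH|Hh
H/III-2 un ·: HH|Hh
H/III-3 un II-1×II-2: HH|Hh
H/IV-1 ? III-1×III-2: HH|Hh|hh
H/IV-2 un III-1×III-2: HH|Hh
H/IV-3 un III-1×III-2: HH|Hh
⇒ H over [I-1,I-2,II-1,II-2,III-1,III-2,III-3,IV-1,IV-2,IV-3]: 616 consistent
Z/I-1 aff ·: zz
Z/I-2 un ·: ZZ|Zz
Z/II-1 ? I-1×I-2: Zz|zz
Z/II-2 ? ·: Zz|zz
Z/III-1 aff II-1×II-2: zz
Z/III-2 un ·: ZZ|Zz
Z/III-3 aff II-1×II-2: zz
Z/IV-1 un III-1×III-2: Zz
Z/IV-2 un III-1×III-2: Zz
Z/IV-3 un III-1×III-2: Zz
⇒ Z over [I-1,I-2,II-1,II-2,III-1,III-2,III-3,IV-1,IV-2,IV-3]: 12 consistent

II-1 ∈ {HH Zz, HH zz, Hh Zz, Hh zz}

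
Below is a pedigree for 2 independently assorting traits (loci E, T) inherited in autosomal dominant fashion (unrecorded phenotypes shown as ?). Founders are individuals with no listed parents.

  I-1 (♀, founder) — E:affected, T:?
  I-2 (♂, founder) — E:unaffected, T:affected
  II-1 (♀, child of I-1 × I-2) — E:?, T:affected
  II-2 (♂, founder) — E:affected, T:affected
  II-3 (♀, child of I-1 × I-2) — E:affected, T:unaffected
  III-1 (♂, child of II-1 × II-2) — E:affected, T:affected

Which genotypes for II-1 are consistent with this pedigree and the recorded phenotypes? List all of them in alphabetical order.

E/I-1 aff ·: Ee|EE
E/I-2 un ·: ee
E/II-1 ? I-1×I-2: ee|Ee
E/II-2 aff ·: Ee|EE
E/II-3 aff I-1×I-2: Ee
E/III-1 aff II-1×II-2: Ee|EE
⇒ E over [I-1,I-2,II-1,II-2,II-3,III-1]: 10 consistent
T/I-1 ? ·: tt|Tt
T/I-2 aff ·: Tt
T/II-1 aff I-1×I-2: Tt|TT
T/II-2 aff ·: Tt|TT
T/II-3 un I-1×I-2: tt
T/III-1 aff II-1×II-2: Tt|TT
⇒ T over [I-1,I-2,II-1,II-2,II-3,III-1]: 11 consistent

II-1 ∈ {Ee TT, Ee Tt, ee TT, ee Tt}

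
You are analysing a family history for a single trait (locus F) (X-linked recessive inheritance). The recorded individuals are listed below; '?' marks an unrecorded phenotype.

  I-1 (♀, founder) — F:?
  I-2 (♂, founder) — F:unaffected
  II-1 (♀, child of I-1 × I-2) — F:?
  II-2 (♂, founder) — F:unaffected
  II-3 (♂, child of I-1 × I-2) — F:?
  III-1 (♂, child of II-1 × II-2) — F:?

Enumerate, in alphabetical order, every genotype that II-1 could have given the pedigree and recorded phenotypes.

II-1 ∈ {X^FX^F, X^FX^f}

F/I-1 ? ·: X^FX^F|X^FX^f|X^fX^f
F/I-2 un ·: X^FY
F/II-1 ? I-1×I-2: X^FX^F|X^FX^f
F/II-2 un ·: X^FY
F/II-3 ? I-1×I-2: X^FY|X^fY
F/III-1 ? II-1×II-2: X^FY|X^fY
⇒ F over [I-1,I-2,II-1,II-2,II-3,III-1]: 9 consistent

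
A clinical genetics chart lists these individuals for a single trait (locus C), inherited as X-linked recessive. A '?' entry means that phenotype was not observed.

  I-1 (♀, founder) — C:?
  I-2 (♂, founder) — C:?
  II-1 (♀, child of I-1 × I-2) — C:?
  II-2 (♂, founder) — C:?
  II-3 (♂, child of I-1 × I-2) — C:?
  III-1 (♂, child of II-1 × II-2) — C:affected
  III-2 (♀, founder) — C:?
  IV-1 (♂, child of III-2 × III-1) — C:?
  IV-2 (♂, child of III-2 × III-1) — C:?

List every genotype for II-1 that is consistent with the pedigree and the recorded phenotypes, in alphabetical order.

II-1 ∈ {X^CX^c, X^cX^c}

C/I-1 ? ·: X^CX^C|X^CX^c|X^cX^c
C/I-2 ? ·: X^CY|X^cY
C/II-1 ? I-1×I-2: X^CX^c|X^cX^c
C/II-2 ? ·: X^CY|X^cY
C/II-3 ? I-1×I-2: X^CY|X^cY
C/III-1 aff II-1×II-2: X^cY
C/III-2 ? ·: X^CX^C|X^CX^c|X^cX^c
C/IV-1 ? III-2×III-1: X^CY|X^cY
C/IV-2 ? III-2×III-1: X^CY|X^cY
⇒ C over [I-1,I-2,II-1,II-2,II-3,III-1,III-2,IV-1,IV-2]: 108 consistent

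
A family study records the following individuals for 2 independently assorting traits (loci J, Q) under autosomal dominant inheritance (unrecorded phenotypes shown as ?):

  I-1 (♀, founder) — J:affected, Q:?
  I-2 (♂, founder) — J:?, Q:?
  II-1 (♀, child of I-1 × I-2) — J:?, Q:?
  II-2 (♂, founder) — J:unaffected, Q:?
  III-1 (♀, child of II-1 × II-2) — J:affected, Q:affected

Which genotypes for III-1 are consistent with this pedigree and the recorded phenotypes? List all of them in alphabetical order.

J/I-1 aff ·: Jj|JJ
J/I-2 ? ·: jj|Jj|JJ
J/II-1 ? I-1×I-2: Jj|JJ
J/II-2 un ·: jj
J/III-1 aff II-1×II-2: Jj
⇒ J over [I-1,I-2,II-1,II-2,III-1]: 9 consistent
Q/I-1 ? ·: qq|Qq|QQ
Q/I-2 ? ·: qq|Qq|QQ
Q/II-1 ? I-1×I-2: qq|Qq|QQ
Q/II-2 ? ·: qq|Qq|QQ
Q/III-1 aff II-1×II-2: Qq|QQ
⇒ Q over [I-1,I-2,II-1,II-2,III-1]: 59 consistent

III-1 ∈ {Jj QQ, Jj Qq}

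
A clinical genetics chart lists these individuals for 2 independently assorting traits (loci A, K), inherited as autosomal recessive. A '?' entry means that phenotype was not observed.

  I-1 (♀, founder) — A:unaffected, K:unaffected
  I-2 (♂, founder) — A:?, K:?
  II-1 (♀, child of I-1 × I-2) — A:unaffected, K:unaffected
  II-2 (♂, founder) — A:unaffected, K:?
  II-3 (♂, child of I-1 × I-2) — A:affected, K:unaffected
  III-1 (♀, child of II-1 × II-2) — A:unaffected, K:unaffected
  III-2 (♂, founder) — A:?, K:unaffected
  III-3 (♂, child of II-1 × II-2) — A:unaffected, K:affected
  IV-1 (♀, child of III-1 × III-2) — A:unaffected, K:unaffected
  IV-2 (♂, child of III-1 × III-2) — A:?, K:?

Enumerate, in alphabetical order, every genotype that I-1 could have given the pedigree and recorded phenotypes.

A/I-1 un ·: Aa
A/I-2 ? ·: Aa|aa
A/II-1 un I-1×I-2: AA|Aa
A/II-2 un ·: AA|Aa
A/II-3 aff I-1×I-2: aa
A/III-1 un II-1×II-2: AA|Aa
A/III-2 ? ·: AA|Aa|aa
A/III-3 un II-1×II-2: AA|Aa
A/IV-1 un III-1×III-2: AA|Aa
A/IV-2 ? III-1×III-2: AA|Aa|aa
⇒ A over [I-1,I-2,II-1,II-2,II-3,III-1,III-2,III-3,IV-1,IV-2]: 186 consistent
K/I-1 un ·: KK|Kk
K/I-2 ? ·: KK|Kk|kk
K/II-1 un I-1×I-2: Kk
K/II-2 ? ·: Kk|kk
K/II-3 un I-1×I-2: KK|Kk
K/III-1 un II-1×II-2: KK|Kk
K/III-2 un ·: KK|Kk
K/III-3 aff II-1×II-2: kk
K/IV-1 un III-1×III-2: KK|Kk
K/IV-2 ? III-1×III-2: KK|Kk|kk
⇒ K over [I-1,I-2,II-1,II-2,II-3,III-1,III-2,III-3,IV-1,IV-2]: 200 consistent

I-1 ∈ {Aa KK, Aa Kk}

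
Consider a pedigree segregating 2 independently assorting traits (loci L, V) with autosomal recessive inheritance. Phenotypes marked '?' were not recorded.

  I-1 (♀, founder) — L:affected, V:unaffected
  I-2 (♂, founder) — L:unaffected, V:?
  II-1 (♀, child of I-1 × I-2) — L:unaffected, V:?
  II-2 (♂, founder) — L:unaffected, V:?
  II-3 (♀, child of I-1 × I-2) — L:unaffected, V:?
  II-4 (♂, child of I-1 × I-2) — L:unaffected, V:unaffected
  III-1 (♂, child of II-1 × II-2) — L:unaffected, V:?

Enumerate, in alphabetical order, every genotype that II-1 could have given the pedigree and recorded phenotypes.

L/I-1 aff ·: ll
L/I-2 un ·: LL|Ll
L/II-1 un I-1×I-2: Ll
L/II-2 un ·: LL|Ll
L/II-3 un I-1×I-2: Ll
L/II-4 un I-1×I-2: Ll
L/III-1 un II-1×II-2: LL|Ll
⇒ L over [I-1,I-2,II-1,II-2,II-3,II-4,III-1]: 8 consistent
V/I-1 un ·: VV|Vv
V/I-2 ? ·: VV|Vv|vv
V/II-1 ? I-1×I-2: VV|Vv|vv
V/II-2 ? ·: VV|Vv|vv
V/II-3 ? I-1×I-2: VV|Vv|vv
V/II-4 un I-1×I-2: VV|Vv
V/III-1 ? II-1×II-2: VV|Vv|vv
⇒ V over [I-1,I-2,II-1,II-2,II-3,II-4,III-1]: 211 consistent

II-1 ∈ {Ll VV, Ll Vv, Ll vv}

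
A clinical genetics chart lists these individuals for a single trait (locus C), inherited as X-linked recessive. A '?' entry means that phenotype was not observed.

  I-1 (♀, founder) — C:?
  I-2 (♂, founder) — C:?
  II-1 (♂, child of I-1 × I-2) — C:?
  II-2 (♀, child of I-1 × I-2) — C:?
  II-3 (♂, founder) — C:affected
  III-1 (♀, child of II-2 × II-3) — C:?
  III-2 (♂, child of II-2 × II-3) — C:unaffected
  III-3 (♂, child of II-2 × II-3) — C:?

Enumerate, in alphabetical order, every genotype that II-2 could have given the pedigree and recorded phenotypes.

C/I-1 ? ·: X^CX^C|X^CX^c|X^cX^c
C/I-2 ? ·: X^CY|X^cY
C/II-1 ? I-1×I-2: X^CY|X^cY
C/II-2 ? I-1×I-2: X^CX^C|X^CX^c
C/II-3 aff ·: X^cY
C/III-1 ? II-2×II-3: X^CX^c|X^cX^c
C/III-2 un II-2×II-3: X^CY
C/III-3 ? II-2×II-3: X^CY|X^cY
⇒ C over [I-1,I-2,II-1,II-2,II-3,III-1,III-2,III-3]: 27 consistent

II-2 ∈ {X^CX^C, X^CX^c}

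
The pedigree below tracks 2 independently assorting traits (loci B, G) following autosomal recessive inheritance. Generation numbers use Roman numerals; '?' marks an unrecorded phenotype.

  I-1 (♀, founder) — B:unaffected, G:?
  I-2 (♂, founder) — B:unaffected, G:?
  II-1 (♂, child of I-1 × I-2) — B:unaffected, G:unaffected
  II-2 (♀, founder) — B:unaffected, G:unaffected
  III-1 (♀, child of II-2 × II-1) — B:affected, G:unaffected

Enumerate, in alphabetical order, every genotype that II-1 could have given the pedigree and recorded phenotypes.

B/I-1 un ·: BB|Bb
B/I-2 un ·: BB|Bb
B/II-1 un I-1×I-2: Bb
B/II-2 un ·: Bb
B/III-1 aff II-2×II-1: bb
⇒ B over [I-1,I-2,II-1,II-2,III-1]: 3 consistent
G/I-1 ? ·: GG|Gg|gg
G/I-2 ? ·: GG|Gg|gg
G/II-1 un I-1×I-2: GG|Gg
G/II-2 un ·: GG|Gg
G/III-1 un II-2×II-1: GG|Gg
⇒ G over [I-1,I-2,II-1,II-2,III-1]: 40 consistent

II-1 ∈ {Bb GG, Bb Gg}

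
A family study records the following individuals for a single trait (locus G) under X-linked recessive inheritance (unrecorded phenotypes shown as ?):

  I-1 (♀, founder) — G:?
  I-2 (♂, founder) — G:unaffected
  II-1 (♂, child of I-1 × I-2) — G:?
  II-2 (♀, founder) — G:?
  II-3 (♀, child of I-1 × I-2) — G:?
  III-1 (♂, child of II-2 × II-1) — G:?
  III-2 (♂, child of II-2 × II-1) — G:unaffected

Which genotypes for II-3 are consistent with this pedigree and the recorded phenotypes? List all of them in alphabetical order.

G/I-1 ? ·: X^GX^G|X^GX^g|X^gX^g
G/I-2 un ·: X^GY
G/II-1 ? I-1×I-2: X^GY|X^gY
G/II-2 ? ·: X^GX^G|X^GX^g
G/II-3 ? I-1×I-2: X^GX^G|X^GX^g
G/III-1 ? II-2×II-1: X^GY|X^gY
G/III-2 un II-2×II-1: X^GY
⇒ G over [I-1,I-2,II-1,II-2,II-3,III-1,III-2]: 18 consistent

II-3 ∈ {X^GX^G, X^GX^g}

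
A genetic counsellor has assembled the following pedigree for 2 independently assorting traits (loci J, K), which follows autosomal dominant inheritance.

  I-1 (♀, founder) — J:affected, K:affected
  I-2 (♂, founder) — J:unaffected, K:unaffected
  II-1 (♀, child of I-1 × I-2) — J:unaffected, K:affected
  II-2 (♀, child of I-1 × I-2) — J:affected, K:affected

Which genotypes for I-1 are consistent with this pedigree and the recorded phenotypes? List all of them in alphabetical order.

I-1 ∈ {Jj KK, Jj Kk}

J/I-1 aff ·: Jj
J/I-2 un ·: jj
J/II-1 un I-1×I-2: jj
J/II-2 aff I-1×I-2: Jj
⇒ J over [I-1,I-2,II-1,II-2]: 1 consistent
K/I-1 aff ·: Kk|KK
K/I-2 un ·: kk
K/II-1 aff I-1×I-2: Kk
K/II-2 aff I-1×I-2: Kk
⇒ K over [I-1,I-2,II-1,II-2]: 2 consistent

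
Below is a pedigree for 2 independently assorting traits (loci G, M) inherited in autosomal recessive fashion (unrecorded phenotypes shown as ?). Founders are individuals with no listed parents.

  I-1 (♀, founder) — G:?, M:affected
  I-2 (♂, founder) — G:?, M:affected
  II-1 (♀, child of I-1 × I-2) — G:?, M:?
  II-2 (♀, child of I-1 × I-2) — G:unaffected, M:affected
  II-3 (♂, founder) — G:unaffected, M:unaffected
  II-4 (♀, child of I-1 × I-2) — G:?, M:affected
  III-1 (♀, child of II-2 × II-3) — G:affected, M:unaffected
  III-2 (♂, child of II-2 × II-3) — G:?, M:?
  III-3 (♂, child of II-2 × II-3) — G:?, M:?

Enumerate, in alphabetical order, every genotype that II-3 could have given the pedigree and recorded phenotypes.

II-3 ∈ {Gg MM, Gg Mm}

G/I-1 ? ·: GG|Gg|gg
G/I-2 ? ·: GG|Gg|gg
G/II-1 ? I-1×I-2: GG|Gg|gg
G/II-2 un I-1×I-2: Gg
G/II-3 un ·: Gg
G/II-4 ? I-1×I-2: GG|Gg|gg
G/III-1 aff II-2×II-3: gg
G/III-2 ? II-2×II-3: GG|Gg|gg
G/III-3 ? II-2×II-3: GG|Gg|gg
⇒ G over [I-1,I-2,II-1,II-2,II-3,II-4,III-1,III-2,III-3]: 243 consistent
M/I-1 aff ·: mm
M/I-2 aff ·: mm
M/II-1 ? I-1×I-2: mm
M/II-2 aff I-1×I-2: mm
M/II-3 un ·: MM|Mm
M/II-4 aff I-1×I-2: mm
M/III-1 un II-2×II-3: Mm
M/III-2 ? II-2×II-3: Mm|mm
M/III-3 ? II-2×II-3: Mm|mm
⇒ M over [I-1,I-2,II-1,II-2,II-3,II-4,III-1,III-2,III-3]: 5 consistent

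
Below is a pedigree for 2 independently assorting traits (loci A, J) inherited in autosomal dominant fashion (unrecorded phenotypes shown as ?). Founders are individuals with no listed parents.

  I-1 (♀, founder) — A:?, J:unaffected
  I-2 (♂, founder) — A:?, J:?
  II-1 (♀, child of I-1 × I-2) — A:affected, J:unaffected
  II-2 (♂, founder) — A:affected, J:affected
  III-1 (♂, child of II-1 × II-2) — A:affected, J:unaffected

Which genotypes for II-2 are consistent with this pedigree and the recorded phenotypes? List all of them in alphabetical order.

II-2 ∈ {AA Jj, Aa Jj}

A/I-1 ? ·: aa|Aa|AA
A/I-2 ? ·: aa|Aa|AA
A/II-1 aff I-1×I-2: Aa|AA
A/II-2 aff ·: Aa|AA
A/III-1 aff II-1×II-2: Aa|AA
⇒ A over [I-1,I-2,II-1,II-2,III-1]: 40 consistent
J/I-1 un ·: jj
J/I-2 ? ·: jj|Jj
J/II-1 un I-1×I-2: jj
J/II-2 aff ·: Jj
J/III-1 un II-1×II-2: jj
⇒ J over [I-1,I-2,II-1,II-2,III-1]: 2 consistent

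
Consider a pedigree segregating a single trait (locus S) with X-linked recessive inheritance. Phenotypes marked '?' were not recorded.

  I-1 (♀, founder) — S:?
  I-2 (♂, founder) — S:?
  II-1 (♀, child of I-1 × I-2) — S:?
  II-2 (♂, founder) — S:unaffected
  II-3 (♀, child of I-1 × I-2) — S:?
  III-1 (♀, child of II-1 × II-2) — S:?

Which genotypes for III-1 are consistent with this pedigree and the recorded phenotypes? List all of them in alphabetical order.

S/I-1 ? ·: X^SX^S|X^SX^s|X^sX^s
S/I-2 ? ·: X^SY|X^sY
S/II-1 ? I-1×I-2: X^SX^S|X^SX^s|X^sX^s
S/II-2 un ·: X^SY
S/II-3 ? I-1×I-2: X^SX^S|X^SX^s|X^sX^s
S/III-1 ? II-1×II-2: X^SX^S|X^SX^s
⇒ S over [I-1,I-2,II-1,II-2,II-3,III-1]: 18 consistent

III-1 ∈ {X^SX^S, X^SX^s}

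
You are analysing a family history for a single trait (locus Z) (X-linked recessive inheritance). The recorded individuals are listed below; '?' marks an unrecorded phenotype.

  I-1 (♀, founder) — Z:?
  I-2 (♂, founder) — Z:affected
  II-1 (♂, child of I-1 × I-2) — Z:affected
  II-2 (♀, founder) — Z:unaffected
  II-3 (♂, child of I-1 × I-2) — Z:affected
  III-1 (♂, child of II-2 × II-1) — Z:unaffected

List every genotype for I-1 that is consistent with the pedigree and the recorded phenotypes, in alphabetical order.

Z/I-1 ? ·: X^ZX^z|X^zX^z
Z/I-2 aff ·: X^zY
Z/II-1 aff I-1×I-2: X^zY
Z/II-2 un ·: X^ZX^Z|X^ZX^z
Z/II-3 aff I-1×I-2: X^zY
Z/III-1 un II-2×II-1: X^ZY
⇒ Z over [I-1,I-2,II-1,II-2,II-3,III-1]: 4 consistent

I-1 ∈ {X^ZX^z, X^zX^z}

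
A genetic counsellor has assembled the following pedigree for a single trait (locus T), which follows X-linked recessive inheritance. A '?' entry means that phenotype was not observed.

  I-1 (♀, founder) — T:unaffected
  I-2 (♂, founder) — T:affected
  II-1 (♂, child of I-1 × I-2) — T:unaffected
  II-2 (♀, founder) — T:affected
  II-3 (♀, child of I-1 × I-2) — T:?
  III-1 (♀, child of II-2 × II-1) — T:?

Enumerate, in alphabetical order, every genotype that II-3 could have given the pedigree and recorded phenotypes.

II-3 ∈ {X^TX^t, X^tX^t}

T/I-1 un ·: X^TX^T|X^TX^t
T/I-2 aff ·: X^tY
T/II-1 un I-1×I-2: X^TY
T/II-2 aff ·: X^tX^t
T/II-3 ? I-1×I-2: X^TX^t|X^tX^t
T/III-1 ? II-2×II-1: X^TX^t
⇒ T over [I-1,I-2,II-1,II-2,II-3,III-1]: 3 consistent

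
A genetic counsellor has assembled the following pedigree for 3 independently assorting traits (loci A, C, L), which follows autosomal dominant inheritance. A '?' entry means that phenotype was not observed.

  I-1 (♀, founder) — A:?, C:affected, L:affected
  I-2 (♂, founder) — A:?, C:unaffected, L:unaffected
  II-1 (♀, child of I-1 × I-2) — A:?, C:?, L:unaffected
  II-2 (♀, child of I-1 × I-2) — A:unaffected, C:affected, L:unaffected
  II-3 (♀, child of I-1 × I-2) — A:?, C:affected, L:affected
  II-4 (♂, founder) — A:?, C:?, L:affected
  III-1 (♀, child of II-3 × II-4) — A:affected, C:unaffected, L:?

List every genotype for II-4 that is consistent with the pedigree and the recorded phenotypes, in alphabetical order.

A/I-1 ? ·: aa|Aa
A/I-2 ? ·: aa|Aa
A/II-1 ? I-1×I-2: aa|Aa|AA
A/II-2 un I-1×I-2: aa
A/II-3 ? I-1×I-2: aa|Aa|AA
A/II-4 ? ·: aa|Aa|AA
A/III-1 aff II-3×II-4: Aa|AA
⇒ A over [I-1,I-2,II-1,II-2,II-3,II-4,III-1]: 63 consistent
C/I-1 aff ·: Cc|CC
C/I-2 un ·: cc
C/II-1 ? I-1×I-2: cc|Cc
C/II-2 aff I-1×I-2: Cc
C/II-3 aff I-1×I-2: Cc
C/II-4 ? ·: cc|Cc
C/III-1 un II-3×II-4: cc
⇒ C over [I-1,I-2,II-1,II-2,II-3,II-4,III-1]: 6 consistent
L/I-1 aff ·: Ll
L/I-2 un ·: ll
L/II-1 un I-1×I-2: ll
L/II-2 un I-1×I-2: ll
L/II-3 aff I-1×I-2: Ll
L/II-4 aff ·: Ll|LL
L/III-1 ? II-3×II-4: ll|Ll|LL
⇒ L over [I-1,I-2,II-1,II-2,II-3,II-4,III-1]: 5 consistent

II-4 ∈ {AA Cc LL, AA Cc Ll, AA cc LL, AA cc Ll, Aa Cc LL, Aa Cc Ll, Aa cc LL, Aa cc Ll, aa Cc LL, aa Cc Ll, aa cc LL, aa cc Ll}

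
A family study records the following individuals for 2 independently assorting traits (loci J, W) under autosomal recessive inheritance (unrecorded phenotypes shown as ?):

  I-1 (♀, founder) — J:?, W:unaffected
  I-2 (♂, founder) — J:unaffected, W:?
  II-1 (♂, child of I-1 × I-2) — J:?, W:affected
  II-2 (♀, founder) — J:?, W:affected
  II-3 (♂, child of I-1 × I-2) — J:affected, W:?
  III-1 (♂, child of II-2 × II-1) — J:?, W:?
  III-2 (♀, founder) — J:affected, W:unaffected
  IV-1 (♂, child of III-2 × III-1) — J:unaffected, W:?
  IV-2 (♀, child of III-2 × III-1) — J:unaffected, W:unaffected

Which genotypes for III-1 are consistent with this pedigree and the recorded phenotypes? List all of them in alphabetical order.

J/I-1 ? ·: Jj|jj
J/I-2 un ·: Jj
J/II-1 ? I-1×I-2: JJ|Jj|jj
J/II-2 ? ·: JJ|Jj|jj
J/II-3 aff I-1×I-2: jj
J/III-1 ? II-2×II-1: JJ|Jj
J/III-2 aff ·: jj
J/IV-1 un III-2×III-1: Jj
J/IV-2 un III-2×III-1: Jj
⇒ J over [I-1,I-2,II-1,II-2,II-3,III-1,III-2,IV-1,IV-2]: 18 consistent
W/I-1 un ·: Ww
W/I-2 ? ·: Ww|ww
W/II-1 aff I-1×I-2: ww
W/II-2 aff ·: ww
W/II-3 ? I-1×I-2: WW|Ww|ww
W/III-1 ? II-2×II-1: ww
W/III-2 un ·: WW|Ww
W/IV-1 ? III-2×III-1: Ww|ww
W/IV-2 un III-2×III-1: Ww
⇒ W over [I-1,I-2,II-1,II-2,II-3,III-1,III-2,IV-1,IV-2]: 15 consistent

III-1 ∈ {JJ ww, Jj ww}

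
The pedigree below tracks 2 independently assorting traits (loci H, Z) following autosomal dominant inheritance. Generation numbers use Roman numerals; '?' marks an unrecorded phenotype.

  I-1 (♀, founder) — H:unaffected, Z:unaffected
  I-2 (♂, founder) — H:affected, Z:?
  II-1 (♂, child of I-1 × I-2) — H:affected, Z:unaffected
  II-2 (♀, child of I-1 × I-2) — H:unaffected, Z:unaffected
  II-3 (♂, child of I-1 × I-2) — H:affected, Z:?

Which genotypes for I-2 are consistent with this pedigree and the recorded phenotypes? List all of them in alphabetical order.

H/I-1 un ·: hh
H/I-2 aff ·: Hh
H/II-1 aff I-1×I-2: Hh
H/II-2 un I-1×I-2: hh
H/II-3 aff I-1×I-2: Hh
⇒ H over [I-1,I-2,II-1,II-2,II-3]: 1 consistent
Z/I-1 un ·: zz
Z/I-2 ? ·: zz|Zz
Z/II-1 un I-1×I-2: zz
Z/II-2 un I-1×I-2: zz
Z/II-3 ? I-1×I-2: zz|Zz
⇒ Z over [I-1,I-2,II-1,II-2,II-3]: 3 consistent

I-2 ∈ {Hh Zz, Hh zz}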